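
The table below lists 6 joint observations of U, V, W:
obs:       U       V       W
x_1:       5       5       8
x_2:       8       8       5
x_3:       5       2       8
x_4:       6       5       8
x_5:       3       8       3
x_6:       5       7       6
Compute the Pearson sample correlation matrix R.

Step 1 — column means:
  mean(U) = (5 + 8 + 5 + 6 + 3 + 5) / 6 = 32/6 = 5.3333
  mean(V) = (5 + 8 + 2 + 5 + 8 + 7) / 6 = 35/6 = 5.8333
  mean(W) = (8 + 5 + 8 + 8 + 3 + 6) / 6 = 38/6 = 6.3333

Step 2 — sample variances and covariances s[i,j] = (1/(n-1)) · Σ_k (x_{k,i} - mean_i) · (x_{k,j} - mean_j), with n-1 = 5:
  s[U,U] = ((-0.3333)·(-0.3333) + (2.6667)·(2.6667) + (-0.3333)·(-0.3333) + (0.6667)·(0.6667) + (-2.3333)·(-2.3333) + (-0.3333)·(-0.3333)) / 5 = 13.3333/5 = 2.6667
  s[U,V] = ((-0.3333)·(-0.8333) + (2.6667)·(2.1667) + (-0.3333)·(-3.8333) + (0.6667)·(-0.8333) + (-2.3333)·(2.1667) + (-0.3333)·(1.1667)) / 5 = 1.3333/5 = 0.2667
  s[U,W] = ((-0.3333)·(1.6667) + (2.6667)·(-1.3333) + (-0.3333)·(1.6667) + (0.6667)·(1.6667) + (-2.3333)·(-3.3333) + (-0.3333)·(-0.3333)) / 5 = 4.3333/5 = 0.8667
  s[V,V] = ((-0.8333)·(-0.8333) + (2.1667)·(2.1667) + (-3.8333)·(-3.8333) + (-0.8333)·(-0.8333) + (2.1667)·(2.1667) + (1.1667)·(1.1667)) / 5 = 26.8333/5 = 5.3667
  s[V,W] = ((-0.8333)·(1.6667) + (2.1667)·(-1.3333) + (-3.8333)·(1.6667) + (-0.8333)·(1.6667) + (2.1667)·(-3.3333) + (1.1667)·(-0.3333)) / 5 = -19.6667/5 = -3.9333
  s[W,W] = ((1.6667)·(1.6667) + (-1.3333)·(-1.3333) + (1.6667)·(1.6667) + (1.6667)·(1.6667) + (-3.3333)·(-3.3333) + (-0.3333)·(-0.3333)) / 5 = 21.3333/5 = 4.2667
  Sample standard deviations s_i = √(s[i,i]):
  s(U) = √(2.6667) = 1.633
  s(V) = √(5.3667) = 2.3166
  s(W) = √(4.2667) = 2.0656

Step 3 — r_{ij} = s_{ij} / (s_i · s_j):
  r[U,U] = 1 (diagonal).
  r[U,V] = 0.2667 / (1.633 · 2.3166) = 0.2667 / 3.783 = 0.0705
  r[U,W] = 0.8667 / (1.633 · 2.0656) = 0.8667 / 3.3731 = 0.2569
  r[V,V] = 1 (diagonal).
  r[V,W] = -3.9333 / (2.3166 · 2.0656) = -3.9333 / 4.7852 = -0.822
  r[W,W] = 1 (diagonal).

R is symmetric with unit diagonal. Assembling:

R = [[1, 0.0705, 0.2569],
 [0.0705, 1, -0.822],
 [0.2569, -0.822, 1]]


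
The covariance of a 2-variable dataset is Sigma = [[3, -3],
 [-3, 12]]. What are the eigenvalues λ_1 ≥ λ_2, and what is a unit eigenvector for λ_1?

Step 1 — characteristic polynomial of 2×2 Sigma:
  det(Sigma - λI) = λ² - trace · λ + det = 0.
  trace = 3 + 12 = 15, det = 3·12 - (-3)² = 27.
Step 2 — discriminant:
  Δ = trace² - 4·det = 225 - 108 = 117.
Step 3 — eigenvalues:
  λ = (trace ± √Δ)/2 = (15 ± 10.8167)/2,
  λ_1 = 12.9083,  λ_2 = 2.0917.

Step 4 — unit eigenvector for λ_1: solve (Sigma - λ_1 I)v = 0. First row:
  (3 - 12.9083)·v_x + (-3)·v_y = 0, i.e. (-9.9083)·v_x + (-3)·v_y = 0,
  so v ∝ (b, λ_1 - a) = (-3, 9.9083); multiply by -1 so the first entry is positive: u = (3, -9.9083).
  ||u|| = √((3)² + (-9.9083)²) = √(107.1749) ≈ 10.3525,
  v_1 = u/||u|| ≈ (0.2898, -0.9571) (||v_1|| = 1).

λ_1 = 12.9083,  λ_2 = 2.0917;  v_1 ≈ (0.2898, -0.9571)


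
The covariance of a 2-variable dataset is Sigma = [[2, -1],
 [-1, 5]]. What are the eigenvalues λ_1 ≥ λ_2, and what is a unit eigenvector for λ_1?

Step 1 — characteristic polynomial of 2×2 Sigma:
  det(Sigma - λI) = λ² - trace · λ + det = 0.
  trace = 2 + 5 = 7, det = 2·5 - (-1)² = 9.
Step 2 — discriminant:
  Δ = trace² - 4·det = 49 - 36 = 13.
Step 3 — eigenvalues:
  λ = (trace ± √Δ)/2 = (7 ± 3.6056)/2,
  λ_1 = 5.3028,  λ_2 = 1.6972.

Step 4 — unit eigenvector for λ_1: solve (Sigma - λ_1 I)v = 0. First row:
  (2 - 5.3028)·v_x + (-1)·v_y = 0, i.e. (-3.3028)·v_x + (-1)·v_y = 0,
  so v ∝ (b, λ_1 - a) = (-1, 3.3028); multiply by -1 so the first entry is positive: u = (1, -3.3028).
  ||u|| = √((1)² + (-3.3028)²) = √(11.9083) ≈ 3.4508,
  v_1 = u/||u|| ≈ (0.2898, -0.9571) (||v_1|| = 1).

λ_1 = 5.3028,  λ_2 = 1.6972;  v_1 ≈ (0.2898, -0.9571)


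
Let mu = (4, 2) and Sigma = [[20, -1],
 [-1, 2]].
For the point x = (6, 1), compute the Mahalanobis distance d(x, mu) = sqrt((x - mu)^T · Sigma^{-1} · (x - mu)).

Step 1 — centre the observation: (x - mu) = (2, -1).

Step 2 — invert Sigma. det(Sigma) = 20·2 - (-1)² = 39.
  Sigma^{-1} = (1/det) · [[d, -b], [-b, a]] = [[0.0513, 0.0256],
 [0.0256, 0.5128]].

Step 3 — form the quadratic (x - mu)^T · Sigma^{-1} · (x - mu):
  Sigma^{-1} · (x - mu) = (0.0769, -0.4615).
  (x - mu)^T · [Sigma^{-1} · (x - mu)] = (2)·(0.0769) + (-1)·(-0.4615) = 0.6154.

Step 4 — take square root: d = √(0.6154) ≈ 0.7845.

d(x, mu) = √(0.6154) ≈ 0.7845


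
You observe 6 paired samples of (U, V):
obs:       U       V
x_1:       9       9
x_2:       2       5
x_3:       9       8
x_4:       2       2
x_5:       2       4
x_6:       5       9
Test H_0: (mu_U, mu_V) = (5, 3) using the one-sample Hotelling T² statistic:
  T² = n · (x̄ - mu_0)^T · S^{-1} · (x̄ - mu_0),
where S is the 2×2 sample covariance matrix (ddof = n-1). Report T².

Step 1 — sample mean vector:
  mean(U) = (9 + 2 + 9 + 2 + 2 + 5) / 6 = 29/6 = 4.8333
  mean(V) = (9 + 5 + 8 + 2 + 4 + 9) / 6 = 37/6 = 6.1667
  x̄ = (4.8333, 6.1667),  deviation x̄ - mu_0 = (4.8333, 6.1667) - (5, 3) = (-0.1667, 3.1667).

Step 2 — sample covariance matrix, S[i,j] = (1/(n-1)) · Σ_k (x_{k,i} - mean_i) · (x_{k,j} - mean_j), divisor n-1 = 5:
  S[U,U] = ((4.1667)·(4.1667) + (-2.8333)·(-2.8333) + (4.1667)·(4.1667) + (-2.8333)·(-2.8333) + (-2.8333)·(-2.8333) + (0.1667)·(0.1667)) / 5 = 58.8333/5 = 11.7667
  S[U,V] = ((4.1667)·(2.8333) + (-2.8333)·(-1.1667) + (4.1667)·(1.8333) + (-2.8333)·(-4.1667) + (-2.8333)·(-2.1667) + (0.1667)·(2.8333)) / 5 = 41.1667/5 = 8.2333
  S[V,V] = ((2.8333)·(2.8333) + (-1.1667)·(-1.1667) + (1.8333)·(1.8333) + (-4.1667)·(-4.1667) + (-2.1667)·(-2.1667) + (2.8333)·(2.8333)) / 5 = 42.8333/5 = 8.5667
  S = [[11.7667, 8.2333],
 [8.2333, 8.5667]].

Step 3 — invert S. det(S) = 11.7667·8.5667 - (8.2333)² = 33.0133.
  S^{-1} = (1/det) · [[d, -b], [-b, a]] = [[0.2595, -0.2494],
 [-0.2494, 0.3564]].

Step 4 — quadratic form (x̄ - mu_0)^T · S^{-1} · (x̄ - mu_0):
  S^{-1} · (x̄ - mu_0) = (-0.833, 1.1702),
  (x̄ - mu_0)^T · [...] = (-0.1667)·(-0.833) + (3.1667)·(1.1702) = 3.8446.

Step 5 — scale by n: T² = 6 · 3.8446 = 23.0674.

T² ≈ 23.0674


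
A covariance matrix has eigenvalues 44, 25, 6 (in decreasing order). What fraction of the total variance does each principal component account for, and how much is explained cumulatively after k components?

Step 1 — total variance = trace(Sigma) = Σ λ_i = 44 + 25 + 6 = 75.

Step 2 — fraction explained by component i = λ_i / Σ λ:
  PC1: 44/75 = 0.5867
  PC2: 25/75 = 0.3333
  PC3: 6/75 = 0.08

Step 3 — cumulative fraction after k components = (λ_1 + ... + λ_k) / Σ λ:
  k = 1: 44/75 = 0.5867
  k = 2: (44 + 25)/75 = 69/75 = 0.92
  k = 3: (44 + 25 + 6)/75 = 75/75 = 1

Summary (fraction, with percent):

explained: PC1 0.5867 (58.67%), PC2 0.3333 (33.33%), PC3 0.08 (8%);  cumulative: 0.5867, 0.92, 1


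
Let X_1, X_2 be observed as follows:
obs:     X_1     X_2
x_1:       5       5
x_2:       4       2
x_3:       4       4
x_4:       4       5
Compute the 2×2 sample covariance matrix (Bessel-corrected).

Step 1 — column means:
  mean(X_1) = (5 + 4 + 4 + 4) / 4 = 17/4 = 4.25
  mean(X_2) = (5 + 2 + 4 + 5) / 4 = 16/4 = 4

Step 2 — sample covariance S[i,j] = (1/(n-1)) · Σ_k (x_{k,i} - mean_i) · (x_{k,j} - mean_j), with n-1 = 3.
  S[X_1,X_1] = ((0.75)·(0.75) + (-0.25)·(-0.25) + (-0.25)·(-0.25) + (-0.25)·(-0.25)) / 3 = 0.75/3 = 0.25
  S[X_1,X_2] = ((0.75)·(1) + (-0.25)·(-2) + (-0.25)·(0) + (-0.25)·(1)) / 3 = 1/3 = 0.3333
  S[X_2,X_2] = ((1)·(1) + (-2)·(-2) + (0)·(0) + (1)·(1)) / 3 = 6/3 = 2

S is symmetric (S[j,i] = S[i,j]). Assembling:

S = [[0.25, 0.3333],
 [0.3333, 2]]


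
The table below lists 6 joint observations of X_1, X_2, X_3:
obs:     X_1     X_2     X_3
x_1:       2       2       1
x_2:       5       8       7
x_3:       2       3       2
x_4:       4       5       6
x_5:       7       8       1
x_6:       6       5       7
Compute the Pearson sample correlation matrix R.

Step 1 — column means:
  mean(X_1) = (2 + 5 + 2 + 4 + 7 + 6) / 6 = 26/6 = 4.3333
  mean(X_2) = (2 + 8 + 3 + 5 + 8 + 5) / 6 = 31/6 = 5.1667
  mean(X_3) = (1 + 7 + 2 + 6 + 1 + 7) / 6 = 24/6 = 4

Step 2 — sample variances and covariances s[i,j] = (1/(n-1)) · Σ_k (x_{k,i} - mean_i) · (x_{k,j} - mean_j), with n-1 = 5:
  s[X_1,X_1] = ((-2.3333)·(-2.3333) + (0.6667)·(0.6667) + (-2.3333)·(-2.3333) + (-0.3333)·(-0.3333) + (2.6667)·(2.6667) + (1.6667)·(1.6667)) / 5 = 21.3333/5 = 4.2667
  s[X_1,X_2] = ((-2.3333)·(-3.1667) + (0.6667)·(2.8333) + (-2.3333)·(-2.1667) + (-0.3333)·(-0.1667) + (2.6667)·(2.8333) + (1.6667)·(-0.1667)) / 5 = 21.6667/5 = 4.3333
  s[X_1,X_3] = ((-2.3333)·(-3) + (0.6667)·(3) + (-2.3333)·(-2) + (-0.3333)·(2) + (2.6667)·(-3) + (1.6667)·(3)) / 5 = 10/5 = 2
  s[X_2,X_2] = ((-3.1667)·(-3.1667) + (2.8333)·(2.8333) + (-2.1667)·(-2.1667) + (-0.1667)·(-0.1667) + (2.8333)·(2.8333) + (-0.1667)·(-0.1667)) / 5 = 30.8333/5 = 6.1667
  s[X_2,X_3] = ((-3.1667)·(-3) + (2.8333)·(3) + (-2.1667)·(-2) + (-0.1667)·(2) + (2.8333)·(-3) + (-0.1667)·(3)) / 5 = 13/5 = 2.6
  s[X_3,X_3] = ((-3)·(-3) + (3)·(3) + (-2)·(-2) + (2)·(2) + (-3)·(-3) + (3)·(3)) / 5 = 44/5 = 8.8
  Sample standard deviations s_i = √(s[i,i]):
  s(X_1) = √(4.2667) = 2.0656
  s(X_2) = √(6.1667) = 2.4833
  s(X_3) = √(8.8) = 2.9665

Step 3 — r_{ij} = s_{ij} / (s_i · s_j):
  r[X_1,X_1] = 1 (diagonal).
  r[X_1,X_2] = 4.3333 / (2.0656 · 2.4833) = 4.3333 / 5.1294 = 0.8448
  r[X_1,X_3] = 2 / (2.0656 · 2.9665) = 2 / 6.1275 = 0.3264
  r[X_2,X_2] = 1 (diagonal).
  r[X_2,X_3] = 2.6 / (2.4833 · 2.9665) = 2.6 / 7.3666 = 0.3529
  r[X_3,X_3] = 1 (diagonal).

R is symmetric with unit diagonal. Assembling:

R = [[1, 0.8448, 0.3264],
 [0.8448, 1, 0.3529],
 [0.3264, 0.3529, 1]]


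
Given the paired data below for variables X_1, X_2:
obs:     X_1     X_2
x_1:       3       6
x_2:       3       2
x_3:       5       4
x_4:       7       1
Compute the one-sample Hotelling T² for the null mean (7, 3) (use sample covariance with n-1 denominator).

Step 1 — sample mean vector:
  mean(X_1) = (3 + 3 + 5 + 7) / 4 = 18/4 = 4.5
  mean(X_2) = (6 + 2 + 4 + 1) / 4 = 13/4 = 3.25
  x̄ = (4.5, 3.25),  deviation x̄ - mu_0 = (4.5, 3.25) - (7, 3) = (-2.5, 0.25).

Step 2 — sample covariance matrix, S[i,j] = (1/(n-1)) · Σ_k (x_{k,i} - mean_i) · (x_{k,j} - mean_j), divisor n-1 = 3:
  S[X_1,X_1] = ((-1.5)·(-1.5) + (-1.5)·(-1.5) + (0.5)·(0.5) + (2.5)·(2.5)) / 3 = 11/3 = 3.6667
  S[X_1,X_2] = ((-1.5)·(2.75) + (-1.5)·(-1.25) + (0.5)·(0.75) + (2.5)·(-2.25)) / 3 = -7.5/3 = -2.5
  S[X_2,X_2] = ((2.75)·(2.75) + (-1.25)·(-1.25) + (0.75)·(0.75) + (-2.25)·(-2.25)) / 3 = 14.75/3 = 4.9167
  S = [[3.6667, -2.5],
 [-2.5, 4.9167]].

Step 3 — invert S. det(S) = 3.6667·4.9167 - (-2.5)² = 11.7778.
  S^{-1} = (1/det) · [[d, -b], [-b, a]] = [[0.4175, 0.2123],
 [0.2123, 0.3113]].

Step 4 — quadratic form (x̄ - mu_0)^T · S^{-1} · (x̄ - mu_0):
  S^{-1} · (x̄ - mu_0) = (-0.9906, -0.4528),
  (x̄ - mu_0)^T · [...] = (-2.5)·(-0.9906) + (0.25)·(-0.4528) = 2.3632.

Step 5 — scale by n: T² = 4 · 2.3632 = 9.4528.

T² ≈ 9.4528


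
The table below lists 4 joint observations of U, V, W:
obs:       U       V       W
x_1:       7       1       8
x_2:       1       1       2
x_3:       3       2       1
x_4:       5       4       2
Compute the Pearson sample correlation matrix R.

Step 1 — column means:
  mean(U) = (7 + 1 + 3 + 5) / 4 = 16/4 = 4
  mean(V) = (1 + 1 + 2 + 4) / 4 = 8/4 = 2
  mean(W) = (8 + 2 + 1 + 2) / 4 = 13/4 = 3.25

Step 2 — sample variances and covariances s[i,j] = (1/(n-1)) · Σ_k (x_{k,i} - mean_i) · (x_{k,j} - mean_j), with n-1 = 3:
  s[U,U] = ((3)·(3) + (-3)·(-3) + (-1)·(-1) + (1)·(1)) / 3 = 20/3 = 6.6667
  s[U,V] = ((3)·(-1) + (-3)·(-1) + (-1)·(0) + (1)·(2)) / 3 = 2/3 = 0.6667
  s[U,W] = ((3)·(4.75) + (-3)·(-1.25) + (-1)·(-2.25) + (1)·(-1.25)) / 3 = 19/3 = 6.3333
  s[V,V] = ((-1)·(-1) + (-1)·(-1) + (0)·(0) + (2)·(2)) / 3 = 6/3 = 2
  s[V,W] = ((-1)·(4.75) + (-1)·(-1.25) + (0)·(-2.25) + (2)·(-1.25)) / 3 = -6/3 = -2
  s[W,W] = ((4.75)·(4.75) + (-1.25)·(-1.25) + (-2.25)·(-2.25) + (-1.25)·(-1.25)) / 3 = 30.75/3 = 10.25
  Sample standard deviations s_i = √(s[i,i]):
  s(U) = √(6.6667) = 2.582
  s(V) = √(2) = 1.4142
  s(W) = √(10.25) = 3.2016

Step 3 — r_{ij} = s_{ij} / (s_i · s_j):
  r[U,U] = 1 (diagonal).
  r[U,V] = 0.6667 / (2.582 · 1.4142) = 0.6667 / 3.6515 = 0.1826
  r[U,W] = 6.3333 / (2.582 · 3.2016) = 6.3333 / 8.2664 = 0.7662
  r[V,V] = 1 (diagonal).
  r[V,W] = -2 / (1.4142 · 3.2016) = -2 / 4.5277 = -0.4417
  r[W,W] = 1 (diagonal).

R is symmetric with unit diagonal. Assembling:

R = [[1, 0.1826, 0.7662],
 [0.1826, 1, -0.4417],
 [0.7662, -0.4417, 1]]


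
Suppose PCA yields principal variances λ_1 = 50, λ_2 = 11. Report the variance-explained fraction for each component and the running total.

Step 1 — total variance = trace(Sigma) = Σ λ_i = 50 + 11 = 61.

Step 2 — fraction explained by component i = λ_i / Σ λ:
  PC1: 50/61 = 0.8197
  PC2: 11/61 = 0.1803

Step 3 — cumulative fraction after k components = (λ_1 + ... + λ_k) / Σ λ:
  k = 1: 50/61 = 0.8197
  k = 2: (50 + 11)/61 = 61/61 = 1

Summary (fraction, with percent):

explained: PC1 0.8197 (81.97%), PC2 0.1803 (18.03%);  cumulative: 0.8197, 1


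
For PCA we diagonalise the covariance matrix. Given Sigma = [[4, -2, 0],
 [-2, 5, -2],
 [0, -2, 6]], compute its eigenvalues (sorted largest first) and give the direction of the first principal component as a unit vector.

Step 1 — characteristic polynomial p(λ) = det(λI - Sigma) = λ³ - tr·λ² + c_1·λ - det, where tr = trace, c_1 = sum of the principal 2×2 minors, det = det(Sigma):
  tr = 4 + 5 + 6 = 15,
  c_1 = (4·5 - (-2)²) + (4·6 - (0)²) + (5·6 - (-2)²) = 16 + 24 + 26 = 66,
  det = 4·(5·6 - (-2)²) - (-2)·((-2)·6 - (-2)·(0)) + (0)·((-2)·(-2) - 5·(0)) = 4·(26) - (-2)·(-12) + (0)·(4) = 80.
  So p(λ) = λ³ - 15λ² + 66λ - 80.
Step 2 — look for an integer root (rational root theorem: any rational root is an integer divisor of 80). Testing λ = 2:
  p(2) = 8 - 60 + 132 - 80 = 0  ✓
  Dividing out (λ - 2): p(λ) = (λ - 2)(λ² - 13λ + 40).
Step 3 — remaining eigenvalues from the quadratic λ² - 13λ + 40 = 0:
  Δ = 13² - 4·40 = 169 - 160 = 9,  λ = (13 ± √9)/2 = (13 ± 3)/2 = 8 or 5.
  Sorted: λ_1 = 8,  λ_2 = 5,  λ_3 = 2  (check: sum = 15 = tr ✓).

Step 4 — unit eigenvector for λ_1 = 8: v spans the null space of (Sigma - λ_1 I), whose rows are
  r_1 = (-4, -2, 0),  r_2 = (-2, -3, -2),  r_3 = (0, -2, -2).
  v is orthogonal to every row, so take v ∝ r_1 × r_2 = ((-2)·(-2) - (0)·(-3), (0)·(-2) - (-4)·(-2), (-4)·(-3) - (-2)·(-2)) = (4, -8, 8).
  Rescale (divide by 4): u = (1, -2, 2).
  ||u|| = √((1)² + (-2)² + (2)²) = √(9) = 3,  v_1 = u/||u|| ≈ (0.3333, -0.6667, 0.6667) (||v_1|| = 1).

λ_1 = 8,  λ_2 = 5,  λ_3 = 2;  v_1 ≈ (0.3333, -0.6667, 0.6667)


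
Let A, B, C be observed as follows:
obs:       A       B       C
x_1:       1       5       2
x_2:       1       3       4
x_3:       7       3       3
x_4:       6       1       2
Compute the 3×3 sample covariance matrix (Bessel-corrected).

Step 1 — column means:
  mean(A) = (1 + 1 + 7 + 6) / 4 = 15/4 = 3.75
  mean(B) = (5 + 3 + 3 + 1) / 4 = 12/4 = 3
  mean(C) = (2 + 4 + 3 + 2) / 4 = 11/4 = 2.75

Step 2 — sample covariance S[i,j] = (1/(n-1)) · Σ_k (x_{k,i} - mean_i) · (x_{k,j} - mean_j), with n-1 = 3.
  S[A,A] = ((-2.75)·(-2.75) + (-2.75)·(-2.75) + (3.25)·(3.25) + (2.25)·(2.25)) / 3 = 30.75/3 = 10.25
  S[A,B] = ((-2.75)·(2) + (-2.75)·(0) + (3.25)·(0) + (2.25)·(-2)) / 3 = -10/3 = -3.3333
  S[A,C] = ((-2.75)·(-0.75) + (-2.75)·(1.25) + (3.25)·(0.25) + (2.25)·(-0.75)) / 3 = -2.25/3 = -0.75
  S[B,B] = ((2)·(2) + (0)·(0) + (0)·(0) + (-2)·(-2)) / 3 = 8/3 = 2.6667
  S[B,C] = ((2)·(-0.75) + (0)·(1.25) + (0)·(0.25) + (-2)·(-0.75)) / 3 = 0/3 = 0
  S[C,C] = ((-0.75)·(-0.75) + (1.25)·(1.25) + (0.25)·(0.25) + (-0.75)·(-0.75)) / 3 = 2.75/3 = 0.9167

S is symmetric (S[j,i] = S[i,j]). Assembling:

S = [[10.25, -3.3333, -0.75],
 [-3.3333, 2.6667, 0],
 [-0.75, 0, 0.9167]]


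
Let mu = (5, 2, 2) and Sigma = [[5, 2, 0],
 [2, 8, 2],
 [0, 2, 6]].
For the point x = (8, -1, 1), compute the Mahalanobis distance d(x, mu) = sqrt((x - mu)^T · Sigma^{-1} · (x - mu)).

Step 1 — centre the observation: (x - mu) = (3, -3, -1).

Step 2 — invert Sigma (cofactor / det for 3×3, or solve directly):
  Sigma^{-1} = [[0.2245, -0.0612, 0.0204],
 [-0.0612, 0.1531, -0.051],
 [0.0204, -0.051, 0.1837]].

Step 3 — form the quadratic (x - mu)^T · Sigma^{-1} · (x - mu):
  Sigma^{-1} · (x - mu) = (0.8367, -0.5918, 0.0306).
  (x - mu)^T · [Sigma^{-1} · (x - mu)] = (3)·(0.8367) + (-3)·(-0.5918) + (-1)·(0.0306) = 4.2551.

Step 4 — take square root: d = √(4.2551) ≈ 2.0628.

d(x, mu) = √(4.2551) ≈ 2.0628


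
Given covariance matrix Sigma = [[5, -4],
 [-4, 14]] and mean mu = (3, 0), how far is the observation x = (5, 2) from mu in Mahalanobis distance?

Step 1 — centre the observation: (x - mu) = (2, 2).

Step 2 — invert Sigma. det(Sigma) = 5·14 - (-4)² = 54.
  Sigma^{-1} = (1/det) · [[d, -b], [-b, a]] = [[0.2593, 0.0741],
 [0.0741, 0.0926]].

Step 3 — form the quadratic (x - mu)^T · Sigma^{-1} · (x - mu):
  Sigma^{-1} · (x - mu) = (0.6667, 0.3333).
  (x - mu)^T · [Sigma^{-1} · (x - mu)] = (2)·(0.6667) + (2)·(0.3333) = 2.

Step 4 — take square root: d = √(2) ≈ 1.4142.

d(x, mu) = √(2) ≈ 1.4142


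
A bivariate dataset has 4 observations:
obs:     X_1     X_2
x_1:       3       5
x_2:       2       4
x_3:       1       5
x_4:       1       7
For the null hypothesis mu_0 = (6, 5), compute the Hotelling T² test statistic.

Step 1 — sample mean vector:
  mean(X_1) = (3 + 2 + 1 + 1) / 4 = 7/4 = 1.75
  mean(X_2) = (5 + 4 + 5 + 7) / 4 = 21/4 = 5.25
  x̄ = (1.75, 5.25),  deviation x̄ - mu_0 = (1.75, 5.25) - (6, 5) = (-4.25, 0.25).

Step 2 — sample covariance matrix, S[i,j] = (1/(n-1)) · Σ_k (x_{k,i} - mean_i) · (x_{k,j} - mean_j), divisor n-1 = 3:
  S[X_1,X_1] = ((1.25)·(1.25) + (0.25)·(0.25) + (-0.75)·(-0.75) + (-0.75)·(-0.75)) / 3 = 2.75/3 = 0.9167
  S[X_1,X_2] = ((1.25)·(-0.25) + (0.25)·(-1.25) + (-0.75)·(-0.25) + (-0.75)·(1.75)) / 3 = -1.75/3 = -0.5833
  S[X_2,X_2] = ((-0.25)·(-0.25) + (-1.25)·(-1.25) + (-0.25)·(-0.25) + (1.75)·(1.75)) / 3 = 4.75/3 = 1.5833
  S = [[0.9167, -0.5833],
 [-0.5833, 1.5833]].

Step 3 — invert S. det(S) = 0.9167·1.5833 - (-0.5833)² = 1.1111.
  S^{-1} = (1/det) · [[d, -b], [-b, a]] = [[1.425, 0.525],
 [0.525, 0.825]].

Step 4 — quadratic form (x̄ - mu_0)^T · S^{-1} · (x̄ - mu_0):
  S^{-1} · (x̄ - mu_0) = (-5.925, -2.025),
  (x̄ - mu_0)^T · [...] = (-4.25)·(-5.925) + (0.25)·(-2.025) = 24.675.

Step 5 — scale by n: T² = 4 · 24.675 = 98.7.

T² ≈ 98.7


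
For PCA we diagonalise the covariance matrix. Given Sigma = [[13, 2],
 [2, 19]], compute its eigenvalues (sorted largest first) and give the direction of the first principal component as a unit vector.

Step 1 — characteristic polynomial of 2×2 Sigma:
  det(Sigma - λI) = λ² - trace · λ + det = 0.
  trace = 13 + 19 = 32, det = 13·19 - (2)² = 243.
Step 2 — discriminant:
  Δ = trace² - 4·det = 1024 - 972 = 52.
Step 3 — eigenvalues:
  λ = (trace ± √Δ)/2 = (32 ± 7.2111)/2,
  λ_1 = 19.6056,  λ_2 = 12.3944.

Step 4 — unit eigenvector for λ_1: solve (Sigma - λ_1 I)v = 0. First row:
  (13 - 19.6056)·v_x + (2)·v_y = 0, i.e. (-6.6056)·v_x + (2)·v_y = 0,
  so v ∝ (b, λ_1 - a) = (2, 6.6056) = u.
  ||u|| = √((2)² + (6.6056)²) = √(47.6333) ≈ 6.9017,
  v_1 = u/||u|| ≈ (0.2898, 0.9571) (||v_1|| = 1).

λ_1 = 19.6056,  λ_2 = 12.3944;  v_1 ≈ (0.2898, 0.9571)


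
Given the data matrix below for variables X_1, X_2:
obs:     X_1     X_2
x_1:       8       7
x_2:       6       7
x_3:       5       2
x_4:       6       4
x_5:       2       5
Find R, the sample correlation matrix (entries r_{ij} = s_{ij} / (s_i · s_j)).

Step 1 — column means:
  mean(X_1) = (8 + 6 + 5 + 6 + 2) / 5 = 27/5 = 5.4
  mean(X_2) = (7 + 7 + 2 + 4 + 5) / 5 = 25/5 = 5

Step 2 — sample variances and covariances s[i,j] = (1/(n-1)) · Σ_k (x_{k,i} - mean_i) · (x_{k,j} - mean_j), with n-1 = 4:
  s[X_1,X_1] = ((2.6)·(2.6) + (0.6)·(0.6) + (-0.4)·(-0.4) + (0.6)·(0.6) + (-3.4)·(-3.4)) / 4 = 19.2/4 = 4.8
  s[X_1,X_2] = ((2.6)·(2) + (0.6)·(2) + (-0.4)·(-3) + (0.6)·(-1) + (-3.4)·(0)) / 4 = 7/4 = 1.75
  s[X_2,X_2] = ((2)·(2) + (2)·(2) + (-3)·(-3) + (-1)·(-1) + (0)·(0)) / 4 = 18/4 = 4.5
  Sample standard deviations s_i = √(s[i,i]):
  s(X_1) = √(4.8) = 2.1909
  s(X_2) = √(4.5) = 2.1213

Step 3 — r_{ij} = s_{ij} / (s_i · s_j):
  r[X_1,X_1] = 1 (diagonal).
  r[X_1,X_2] = 1.75 / (2.1909 · 2.1213) = 1.75 / 4.6476 = 0.3765
  r[X_2,X_2] = 1 (diagonal).

R is symmetric with unit diagonal. Assembling:

R = [[1, 0.3765],
 [0.3765, 1]]


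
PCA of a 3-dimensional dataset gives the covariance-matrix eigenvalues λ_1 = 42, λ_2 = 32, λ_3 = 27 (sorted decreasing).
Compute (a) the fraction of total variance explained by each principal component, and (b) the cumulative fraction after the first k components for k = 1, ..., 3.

Step 1 — total variance = trace(Sigma) = Σ λ_i = 42 + 32 + 27 = 101.

Step 2 — fraction explained by component i = λ_i / Σ λ:
  PC1: 42/101 = 0.4158
  PC2: 32/101 = 0.3168
  PC3: 27/101 = 0.2673

Step 3 — cumulative fraction after k components = (λ_1 + ... + λ_k) / Σ λ:
  k = 1: 42/101 = 0.4158
  k = 2: (42 + 32)/101 = 74/101 = 0.7327
  k = 3: (42 + 32 + 27)/101 = 101/101 = 1

Summary (fraction, with percent):

explained: PC1 0.4158 (41.58%), PC2 0.3168 (31.68%), PC3 0.2673 (26.73%);  cumulative: 0.4158, 0.7327, 1


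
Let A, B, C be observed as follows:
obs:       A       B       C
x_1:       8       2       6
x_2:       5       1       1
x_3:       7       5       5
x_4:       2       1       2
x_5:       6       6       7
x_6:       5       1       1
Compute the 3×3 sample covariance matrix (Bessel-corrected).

Step 1 — column means:
  mean(A) = (8 + 5 + 7 + 2 + 6 + 5) / 6 = 33/6 = 5.5
  mean(B) = (2 + 1 + 5 + 1 + 6 + 1) / 6 = 16/6 = 2.6667
  mean(C) = (6 + 1 + 5 + 2 + 7 + 1) / 6 = 22/6 = 3.6667

Step 2 — sample covariance S[i,j] = (1/(n-1)) · Σ_k (x_{k,i} - mean_i) · (x_{k,j} - mean_j), with n-1 = 5.
  S[A,A] = ((2.5)·(2.5) + (-0.5)·(-0.5) + (1.5)·(1.5) + (-3.5)·(-3.5) + (0.5)·(0.5) + (-0.5)·(-0.5)) / 5 = 21.5/5 = 4.3
  S[A,B] = ((2.5)·(-0.6667) + (-0.5)·(-1.6667) + (1.5)·(2.3333) + (-3.5)·(-1.6667) + (0.5)·(3.3333) + (-0.5)·(-1.6667)) / 5 = 11/5 = 2.2
  S[A,C] = ((2.5)·(2.3333) + (-0.5)·(-2.6667) + (1.5)·(1.3333) + (-3.5)·(-1.6667) + (0.5)·(3.3333) + (-0.5)·(-2.6667)) / 5 = 18/5 = 3.6
  S[B,B] = ((-0.6667)·(-0.6667) + (-1.6667)·(-1.6667) + (2.3333)·(2.3333) + (-1.6667)·(-1.6667) + (3.3333)·(3.3333) + (-1.6667)·(-1.6667)) / 5 = 25.3333/5 = 5.0667
  S[B,C] = ((-0.6667)·(2.3333) + (-1.6667)·(-2.6667) + (2.3333)·(1.3333) + (-1.6667)·(-1.6667) + (3.3333)·(3.3333) + (-1.6667)·(-2.6667)) / 5 = 24.3333/5 = 4.8667
  S[C,C] = ((2.3333)·(2.3333) + (-2.6667)·(-2.6667) + (1.3333)·(1.3333) + (-1.6667)·(-1.6667) + (3.3333)·(3.3333) + (-2.6667)·(-2.6667)) / 5 = 35.3333/5 = 7.0667

S is symmetric (S[j,i] = S[i,j]). Assembling:

S = [[4.3, 2.2, 3.6],
 [2.2, 5.0667, 4.8667],
 [3.6, 4.8667, 7.0667]]


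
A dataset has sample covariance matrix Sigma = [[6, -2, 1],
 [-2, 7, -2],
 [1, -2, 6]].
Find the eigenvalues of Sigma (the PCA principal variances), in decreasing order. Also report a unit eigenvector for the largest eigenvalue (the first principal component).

Step 1 — characteristic polynomial p(λ) = det(λI - Sigma) = λ³ - tr·λ² + c_1·λ - det, where tr = trace, c_1 = sum of the principal 2×2 minors, det = det(Sigma):
  tr = 6 + 7 + 6 = 19,
  c_1 = (6·7 - (-2)²) + (6·6 - (1)²) + (7·6 - (-2)²) = 38 + 35 + 38 = 111,
  det = 6·(7·6 - (-2)²) - (-2)·((-2)·6 - (-2)·(1)) + (1)·((-2)·(-2) - 7·(1)) = 6·(38) - (-2)·(-10) + (1)·(-3) = 205.
  So p(λ) = λ³ - 19λ² + 111λ - 205.
Step 2 — look for an integer root (rational root theorem: any rational root is an integer divisor of 205). Testing λ = 5:
  p(5) = 125 - 475 + 555 - 205 = 0  ✓
  Dividing out (λ - 5): p(λ) = (λ - 5)(λ² - 14λ + 41).
Step 3 — remaining eigenvalues from the quadratic λ² - 14λ + 41 = 0:
  Δ = 14² - 4·41 = 196 - 164 = 32,  λ = (14 ± √32)/2 = (14 ± 5.6569)/2 ≈ 9.8284 or 4.1716.
  Sorted: λ_1 = 9.8284,  λ_2 = 5,  λ_3 = 4.1716  (check: sum = 19 = tr ✓).

Step 4 — unit eigenvector for λ_1 ≈ 9.8284: v spans the null space of (Sigma - λ_1 I), whose rows are
  r_1 = (-3.8284, -2, 1),  r_2 = (-2, -2.8284, -2),  r_3 = (1, -2, -3.8284).
  v is orthogonal to every row, so take v ∝ r_1 × r_2 = ((-2)·(-2) - (1)·(-2.8284), (1)·(-2) - (-3.8284)·(-2), (-3.8284)·(-2.8284) - (-2)·(-2)) ≈ (6.8284, -9.6569, 6.8284).
  Let u = (6.8284, -9.6569, 6.8284).
  ||u|| = √((6.8284)² + (-9.6569)² + (6.8284)²) = √(186.5097) ≈ 13.6569,  v_1 = u/||u|| ≈ (0.5, -0.7071, 0.5) (||v_1|| = 1).

λ_1 = 9.8284,  λ_2 = 5,  λ_3 = 4.1716;  v_1 ≈ (0.5, -0.7071, 0.5)


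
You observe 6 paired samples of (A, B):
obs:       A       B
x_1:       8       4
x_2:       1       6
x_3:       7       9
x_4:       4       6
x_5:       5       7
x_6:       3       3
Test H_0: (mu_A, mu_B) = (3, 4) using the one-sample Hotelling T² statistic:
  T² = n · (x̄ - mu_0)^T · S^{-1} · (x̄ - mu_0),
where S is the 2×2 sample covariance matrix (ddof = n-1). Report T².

Step 1 — sample mean vector:
  mean(A) = (8 + 1 + 7 + 4 + 5 + 3) / 6 = 28/6 = 4.6667
  mean(B) = (4 + 6 + 9 + 6 + 7 + 3) / 6 = 35/6 = 5.8333
  x̄ = (4.6667, 5.8333),  deviation x̄ - mu_0 = (4.6667, 5.8333) - (3, 4) = (1.6667, 1.8333).

Step 2 — sample covariance matrix, S[i,j] = (1/(n-1)) · Σ_k (x_{k,i} - mean_i) · (x_{k,j} - mean_j), divisor n-1 = 5:
  S[A,A] = ((3.3333)·(3.3333) + (-3.6667)·(-3.6667) + (2.3333)·(2.3333) + (-0.6667)·(-0.6667) + (0.3333)·(0.3333) + (-1.6667)·(-1.6667)) / 5 = 33.3333/5 = 6.6667
  S[A,B] = ((3.3333)·(-1.8333) + (-3.6667)·(0.1667) + (2.3333)·(3.1667) + (-0.6667)·(0.1667) + (0.3333)·(1.1667) + (-1.6667)·(-2.8333)) / 5 = 5.6667/5 = 1.1333
  S[B,B] = ((-1.8333)·(-1.8333) + (0.1667)·(0.1667) + (3.1667)·(3.1667) + (0.1667)·(0.1667) + (1.1667)·(1.1667) + (-2.8333)·(-2.8333)) / 5 = 22.8333/5 = 4.5667
  S = [[6.6667, 1.1333],
 [1.1333, 4.5667]].

Step 3 — invert S. det(S) = 6.6667·4.5667 - (1.1333)² = 29.16.
  S^{-1} = (1/det) · [[d, -b], [-b, a]] = [[0.1566, -0.0389],
 [-0.0389, 0.2286]].

Step 4 — quadratic form (x̄ - mu_0)^T · S^{-1} · (x̄ - mu_0):
  S^{-1} · (x̄ - mu_0) = (0.1898, 0.3544),
  (x̄ - mu_0)^T · [...] = (1.6667)·(0.1898) + (1.8333)·(0.3544) = 0.9659.

Step 5 — scale by n: T² = 6 · 0.9659 = 5.7956.

T² ≈ 5.7956


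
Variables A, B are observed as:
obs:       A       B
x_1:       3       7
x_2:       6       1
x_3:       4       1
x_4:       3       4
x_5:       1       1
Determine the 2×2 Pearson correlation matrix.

Step 1 — column means:
  mean(A) = (3 + 6 + 4 + 3 + 1) / 5 = 17/5 = 3.4
  mean(B) = (7 + 1 + 1 + 4 + 1) / 5 = 14/5 = 2.8

Step 2 — sample variances and covariances s[i,j] = (1/(n-1)) · Σ_k (x_{k,i} - mean_i) · (x_{k,j} - mean_j), with n-1 = 4:
  s[A,A] = ((-0.4)·(-0.4) + (2.6)·(2.6) + (0.6)·(0.6) + (-0.4)·(-0.4) + (-2.4)·(-2.4)) / 4 = 13.2/4 = 3.3
  s[A,B] = ((-0.4)·(4.2) + (2.6)·(-1.8) + (0.6)·(-1.8) + (-0.4)·(1.2) + (-2.4)·(-1.8)) / 4 = -3.6/4 = -0.9
  s[B,B] = ((4.2)·(4.2) + (-1.8)·(-1.8) + (-1.8)·(-1.8) + (1.2)·(1.2) + (-1.8)·(-1.8)) / 4 = 28.8/4 = 7.2
  Sample standard deviations s_i = √(s[i,i]):
  s(A) = √(3.3) = 1.8166
  s(B) = √(7.2) = 2.6833

Step 3 — r_{ij} = s_{ij} / (s_i · s_j):
  r[A,A] = 1 (diagonal).
  r[A,B] = -0.9 / (1.8166 · 2.6833) = -0.9 / 4.8744 = -0.1846
  r[B,B] = 1 (diagonal).

R is symmetric with unit diagonal. Assembling:

R = [[1, -0.1846],
 [-0.1846, 1]]


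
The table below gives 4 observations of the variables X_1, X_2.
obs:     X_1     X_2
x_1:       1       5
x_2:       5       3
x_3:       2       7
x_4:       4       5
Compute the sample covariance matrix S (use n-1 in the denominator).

Step 1 — column means:
  mean(X_1) = (1 + 5 + 2 + 4) / 4 = 12/4 = 3
  mean(X_2) = (5 + 3 + 7 + 5) / 4 = 20/4 = 5

Step 2 — sample covariance S[i,j] = (1/(n-1)) · Σ_k (x_{k,i} - mean_i) · (x_{k,j} - mean_j), with n-1 = 3.
  S[X_1,X_1] = ((-2)·(-2) + (2)·(2) + (-1)·(-1) + (1)·(1)) / 3 = 10/3 = 3.3333
  S[X_1,X_2] = ((-2)·(0) + (2)·(-2) + (-1)·(2) + (1)·(0)) / 3 = -6/3 = -2
  S[X_2,X_2] = ((0)·(0) + (-2)·(-2) + (2)·(2) + (0)·(0)) / 3 = 8/3 = 2.6667

S is symmetric (S[j,i] = S[i,j]). Assembling:

S = [[3.3333, -2],
 [-2, 2.6667]]


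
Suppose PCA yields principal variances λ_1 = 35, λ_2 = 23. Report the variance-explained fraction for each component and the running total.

Step 1 — total variance = trace(Sigma) = Σ λ_i = 35 + 23 = 58.

Step 2 — fraction explained by component i = λ_i / Σ λ:
  PC1: 35/58 = 0.6034
  PC2: 23/58 = 0.3966

Step 3 — cumulative fraction after k components = (λ_1 + ... + λ_k) / Σ λ:
  k = 1: 35/58 = 0.6034
  k = 2: (35 + 23)/58 = 58/58 = 1

Summary (fraction, with percent):

explained: PC1 0.6034 (60.34%), PC2 0.3966 (39.66%);  cumulative: 0.6034, 1


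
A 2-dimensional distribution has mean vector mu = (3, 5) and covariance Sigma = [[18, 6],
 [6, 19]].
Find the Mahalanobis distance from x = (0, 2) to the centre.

Step 1 — centre the observation: (x - mu) = (-3, -3).

Step 2 — invert Sigma. det(Sigma) = 18·19 - (6)² = 306.
  Sigma^{-1} = (1/det) · [[d, -b], [-b, a]] = [[0.0621, -0.0196],
 [-0.0196, 0.0588]].

Step 3 — form the quadratic (x - mu)^T · Sigma^{-1} · (x - mu):
  Sigma^{-1} · (x - mu) = (-0.1275, -0.1176).
  (x - mu)^T · [Sigma^{-1} · (x - mu)] = (-3)·(-0.1275) + (-3)·(-0.1176) = 0.7353.

Step 4 — take square root: d = √(0.7353) ≈ 0.8575.

d(x, mu) = √(0.7353) ≈ 0.8575


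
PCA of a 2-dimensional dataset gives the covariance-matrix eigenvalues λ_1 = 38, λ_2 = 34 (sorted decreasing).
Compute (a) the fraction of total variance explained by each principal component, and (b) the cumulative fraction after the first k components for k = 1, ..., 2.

Step 1 — total variance = trace(Sigma) = Σ λ_i = 38 + 34 = 72.

Step 2 — fraction explained by component i = λ_i / Σ λ:
  PC1: 38/72 = 0.5278
  PC2: 34/72 = 0.4722

Step 3 — cumulative fraction after k components = (λ_1 + ... + λ_k) / Σ λ:
  k = 1: 38/72 = 0.5278
  k = 2: (38 + 34)/72 = 72/72 = 1

Summary (fraction, with percent):

explained: PC1 0.5278 (52.78%), PC2 0.4722 (47.22%);  cumulative: 0.5278, 1


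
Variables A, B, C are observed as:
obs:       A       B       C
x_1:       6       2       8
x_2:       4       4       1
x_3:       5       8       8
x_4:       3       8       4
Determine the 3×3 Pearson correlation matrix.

Step 1 — column means:
  mean(A) = (6 + 4 + 5 + 3) / 4 = 18/4 = 4.5
  mean(B) = (2 + 4 + 8 + 8) / 4 = 22/4 = 5.5
  mean(C) = (8 + 1 + 8 + 4) / 4 = 21/4 = 5.25

Step 2 — sample variances and covariances s[i,j] = (1/(n-1)) · Σ_k (x_{k,i} - mean_i) · (x_{k,j} - mean_j), with n-1 = 3:
  s[A,A] = ((1.5)·(1.5) + (-0.5)·(-0.5) + (0.5)·(0.5) + (-1.5)·(-1.5)) / 3 = 5/3 = 1.6667
  s[A,B] = ((1.5)·(-3.5) + (-0.5)·(-1.5) + (0.5)·(2.5) + (-1.5)·(2.5)) / 3 = -7/3 = -2.3333
  s[A,C] = ((1.5)·(2.75) + (-0.5)·(-4.25) + (0.5)·(2.75) + (-1.5)·(-1.25)) / 3 = 9.5/3 = 3.1667
  s[B,B] = ((-3.5)·(-3.5) + (-1.5)·(-1.5) + (2.5)·(2.5) + (2.5)·(2.5)) / 3 = 27/3 = 9
  s[B,C] = ((-3.5)·(2.75) + (-1.5)·(-4.25) + (2.5)·(2.75) + (2.5)·(-1.25)) / 3 = 0.5/3 = 0.1667
  s[C,C] = ((2.75)·(2.75) + (-4.25)·(-4.25) + (2.75)·(2.75) + (-1.25)·(-1.25)) / 3 = 34.75/3 = 11.5833
  Sample standard deviations s_i = √(s[i,i]):
  s(A) = √(1.6667) = 1.291
  s(B) = √(9) = 3
  s(C) = √(11.5833) = 3.4034

Step 3 — r_{ij} = s_{ij} / (s_i · s_j):
  r[A,A] = 1 (diagonal).
  r[A,B] = -2.3333 / (1.291 · 3) = -2.3333 / 3.873 = -0.6025
  r[A,C] = 3.1667 / (1.291 · 3.4034) = 3.1667 / 4.3938 = 0.7207
  r[B,B] = 1 (diagonal).
  r[B,C] = 0.1667 / (3 · 3.4034) = 0.1667 / 10.2103 = 0.0163
  r[C,C] = 1 (diagonal).

R is symmetric with unit diagonal. Assembling:

R = [[1, -0.6025, 0.7207],
 [-0.6025, 1, 0.0163],
 [0.7207, 0.0163, 1]]


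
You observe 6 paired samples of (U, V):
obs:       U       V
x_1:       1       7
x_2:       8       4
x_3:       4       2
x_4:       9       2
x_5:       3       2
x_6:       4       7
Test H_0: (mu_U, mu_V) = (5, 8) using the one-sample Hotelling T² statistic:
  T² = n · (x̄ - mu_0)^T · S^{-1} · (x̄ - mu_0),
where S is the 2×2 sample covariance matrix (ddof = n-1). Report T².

Step 1 — sample mean vector:
  mean(U) = (1 + 8 + 4 + 9 + 3 + 4) / 6 = 29/6 = 4.8333
  mean(V) = (7 + 4 + 2 + 2 + 2 + 7) / 6 = 24/6 = 4
  x̄ = (4.8333, 4),  deviation x̄ - mu_0 = (4.8333, 4) - (5, 8) = (-0.1667, -4).

Step 2 — sample covariance matrix, S[i,j] = (1/(n-1)) · Σ_k (x_{k,i} - mean_i) · (x_{k,j} - mean_j), divisor n-1 = 5:
  S[U,U] = ((-3.8333)·(-3.8333) + (3.1667)·(3.1667) + (-0.8333)·(-0.8333) + (4.1667)·(4.1667) + (-1.8333)·(-1.8333) + (-0.8333)·(-0.8333)) / 5 = 46.8333/5 = 9.3667
  S[U,V] = ((-3.8333)·(3) + (3.1667)·(0) + (-0.8333)·(-2) + (4.1667)·(-2) + (-1.8333)·(-2) + (-0.8333)·(3)) / 5 = -17/5 = -3.4
  S[V,V] = ((3)·(3) + (0)·(0) + (-2)·(-2) + (-2)·(-2) + (-2)·(-2) + (3)·(3)) / 5 = 30/5 = 6
  S = [[9.3667, -3.4],
 [-3.4, 6]].

Step 3 — invert S. det(S) = 9.3667·6 - (-3.4)² = 44.64.
  S^{-1} = (1/det) · [[d, -b], [-b, a]] = [[0.1344, 0.0762],
 [0.0762, 0.2098]].

Step 4 — quadratic form (x̄ - mu_0)^T · S^{-1} · (x̄ - mu_0):
  S^{-1} · (x̄ - mu_0) = (-0.3271, -0.852),
  (x̄ - mu_0)^T · [...] = (-0.1667)·(-0.3271) + (-4)·(-0.852) = 3.4625.

Step 5 — scale by n: T² = 6 · 3.4625 = 20.7751.

T² ≈ 20.7751


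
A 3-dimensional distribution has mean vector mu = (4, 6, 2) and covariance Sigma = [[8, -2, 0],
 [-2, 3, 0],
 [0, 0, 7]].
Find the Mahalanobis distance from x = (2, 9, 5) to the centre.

Step 1 — centre the observation: (x - mu) = (-2, 3, 3).

Step 2 — invert Sigma (cofactor / det for 3×3, or solve directly):
  Sigma^{-1} = [[0.15, 0.1, 0],
 [0.1, 0.4, 0],
 [0, 0, 0.1429]].

Step 3 — form the quadratic (x - mu)^T · Sigma^{-1} · (x - mu):
  Sigma^{-1} · (x - mu) = (0, 1, 0.4286).
  (x - mu)^T · [Sigma^{-1} · (x - mu)] = (-2)·(0) + (3)·(1) + (3)·(0.4286) = 4.2857.

Step 4 — take square root: d = √(4.2857) ≈ 2.0702.

d(x, mu) = √(4.2857) ≈ 2.0702


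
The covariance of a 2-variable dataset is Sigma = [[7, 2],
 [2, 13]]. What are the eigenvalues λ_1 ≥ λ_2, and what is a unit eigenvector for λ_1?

Step 1 — characteristic polynomial of 2×2 Sigma:
  det(Sigma - λI) = λ² - trace · λ + det = 0.
  trace = 7 + 13 = 20, det = 7·13 - (2)² = 87.
Step 2 — discriminant:
  Δ = trace² - 4·det = 400 - 348 = 52.
Step 3 — eigenvalues:
  λ = (trace ± √Δ)/2 = (20 ± 7.2111)/2,
  λ_1 = 13.6056,  λ_2 = 6.3944.

Step 4 — unit eigenvector for λ_1: solve (Sigma - λ_1 I)v = 0. First row:
  (7 - 13.6056)·v_x + (2)·v_y = 0, i.e. (-6.6056)·v_x + (2)·v_y = 0,
  so v ∝ (b, λ_1 - a) = (2, 6.6056) = u.
  ||u|| = √((2)² + (6.6056)²) = √(47.6333) ≈ 6.9017,
  v_1 = u/||u|| ≈ (0.2898, 0.9571) (||v_1|| = 1).

λ_1 = 13.6056,  λ_2 = 6.3944;  v_1 ≈ (0.2898, 0.9571)


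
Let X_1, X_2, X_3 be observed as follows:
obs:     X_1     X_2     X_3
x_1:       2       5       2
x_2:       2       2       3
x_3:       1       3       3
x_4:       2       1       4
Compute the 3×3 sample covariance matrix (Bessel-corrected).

Step 1 — column means:
  mean(X_1) = (2 + 2 + 1 + 2) / 4 = 7/4 = 1.75
  mean(X_2) = (5 + 2 + 3 + 1) / 4 = 11/4 = 2.75
  mean(X_3) = (2 + 3 + 3 + 4) / 4 = 12/4 = 3

Step 2 — sample covariance S[i,j] = (1/(n-1)) · Σ_k (x_{k,i} - mean_i) · (x_{k,j} - mean_j), with n-1 = 3.
  S[X_1,X_1] = ((0.25)·(0.25) + (0.25)·(0.25) + (-0.75)·(-0.75) + (0.25)·(0.25)) / 3 = 0.75/3 = 0.25
  S[X_1,X_2] = ((0.25)·(2.25) + (0.25)·(-0.75) + (-0.75)·(0.25) + (0.25)·(-1.75)) / 3 = -0.25/3 = -0.0833
  S[X_1,X_3] = ((0.25)·(-1) + (0.25)·(0) + (-0.75)·(0) + (0.25)·(1)) / 3 = 0/3 = 0
  S[X_2,X_2] = ((2.25)·(2.25) + (-0.75)·(-0.75) + (0.25)·(0.25) + (-1.75)·(-1.75)) / 3 = 8.75/3 = 2.9167
  S[X_2,X_3] = ((2.25)·(-1) + (-0.75)·(0) + (0.25)·(0) + (-1.75)·(1)) / 3 = -4/3 = -1.3333
  S[X_3,X_3] = ((-1)·(-1) + (0)·(0) + (0)·(0) + (1)·(1)) / 3 = 2/3 = 0.6667

S is symmetric (S[j,i] = S[i,j]). Assembling:

S = [[0.25, -0.0833, 0],
 [-0.0833, 2.9167, -1.3333],
 [0, -1.3333, 0.6667]]


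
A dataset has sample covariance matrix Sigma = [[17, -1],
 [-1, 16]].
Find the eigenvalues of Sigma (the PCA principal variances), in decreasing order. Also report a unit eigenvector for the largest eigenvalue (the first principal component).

Step 1 — characteristic polynomial of 2×2 Sigma:
  det(Sigma - λI) = λ² - trace · λ + det = 0.
  trace = 17 + 16 = 33, det = 17·16 - (-1)² = 271.
Step 2 — discriminant:
  Δ = trace² - 4·det = 1089 - 1084 = 5.
Step 3 — eigenvalues:
  λ = (trace ± √Δ)/2 = (33 ± 2.2361)/2,
  λ_1 = 17.618,  λ_2 = 15.382.

Step 4 — unit eigenvector for λ_1: solve (Sigma - λ_1 I)v = 0. First row:
  (17 - 17.618)·v_x + (-1)·v_y = 0, i.e. (-0.618)·v_x + (-1)·v_y = 0,
  so v ∝ (b, λ_1 - a) = (-1, 0.618); multiply by -1 so the first entry is positive: u = (1, -0.618).
  ||u|| = √((1)² + (-0.618)²) = √(1.382) ≈ 1.1756,
  v_1 = u/||u|| ≈ (0.8507, -0.5257) (||v_1|| = 1).

λ_1 = 17.618,  λ_2 = 15.382;  v_1 ≈ (0.8507, -0.5257)


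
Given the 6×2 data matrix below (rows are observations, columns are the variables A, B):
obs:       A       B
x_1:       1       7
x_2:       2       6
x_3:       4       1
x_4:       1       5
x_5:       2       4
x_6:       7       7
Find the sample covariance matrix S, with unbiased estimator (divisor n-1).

Step 1 — column means:
  mean(A) = (1 + 2 + 4 + 1 + 2 + 7) / 6 = 17/6 = 2.8333
  mean(B) = (7 + 6 + 1 + 5 + 4 + 7) / 6 = 30/6 = 5

Step 2 — sample covariance S[i,j] = (1/(n-1)) · Σ_k (x_{k,i} - mean_i) · (x_{k,j} - mean_j), with n-1 = 5.
  S[A,A] = ((-1.8333)·(-1.8333) + (-0.8333)·(-0.8333) + (1.1667)·(1.1667) + (-1.8333)·(-1.8333) + (-0.8333)·(-0.8333) + (4.1667)·(4.1667)) / 5 = 26.8333/5 = 5.3667
  S[A,B] = ((-1.8333)·(2) + (-0.8333)·(1) + (1.1667)·(-4) + (-1.8333)·(0) + (-0.8333)·(-1) + (4.1667)·(2)) / 5 = 0/5 = 0
  S[B,B] = ((2)·(2) + (1)·(1) + (-4)·(-4) + (0)·(0) + (-1)·(-1) + (2)·(2)) / 5 = 26/5 = 5.2

S is symmetric (S[j,i] = S[i,j]). Assembling:

S = [[5.3667, 0],
 [0, 5.2]]


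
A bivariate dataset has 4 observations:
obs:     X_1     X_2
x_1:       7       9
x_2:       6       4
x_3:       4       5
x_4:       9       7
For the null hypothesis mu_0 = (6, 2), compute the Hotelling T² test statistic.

Step 1 — sample mean vector:
  mean(X_1) = (7 + 6 + 4 + 9) / 4 = 26/4 = 6.5
  mean(X_2) = (9 + 4 + 5 + 7) / 4 = 25/4 = 6.25
  x̄ = (6.5, 6.25),  deviation x̄ - mu_0 = (6.5, 6.25) - (6, 2) = (0.5, 4.25).

Step 2 — sample covariance matrix, S[i,j] = (1/(n-1)) · Σ_k (x_{k,i} - mean_i) · (x_{k,j} - mean_j), divisor n-1 = 3:
  S[X_1,X_1] = ((0.5)·(0.5) + (-0.5)·(-0.5) + (-2.5)·(-2.5) + (2.5)·(2.5)) / 3 = 13/3 = 4.3333
  S[X_1,X_2] = ((0.5)·(2.75) + (-0.5)·(-2.25) + (-2.5)·(-1.25) + (2.5)·(0.75)) / 3 = 7.5/3 = 2.5
  S[X_2,X_2] = ((2.75)·(2.75) + (-2.25)·(-2.25) + (-1.25)·(-1.25) + (0.75)·(0.75)) / 3 = 14.75/3 = 4.9167
  S = [[4.3333, 2.5],
 [2.5, 4.9167]].

Step 3 — invert S. det(S) = 4.3333·4.9167 - (2.5)² = 15.0556.
  S^{-1} = (1/det) · [[d, -b], [-b, a]] = [[0.3266, -0.1661],
 [-0.1661, 0.2878]].

Step 4 — quadratic form (x̄ - mu_0)^T · S^{-1} · (x̄ - mu_0):
  S^{-1} · (x̄ - mu_0) = (-0.5424, 1.1402),
  (x̄ - mu_0)^T · [...] = (0.5)·(-0.5424) + (4.25)·(1.1402) = 4.5747.

Step 5 — scale by n: T² = 4 · 4.5747 = 18.2989.

T² ≈ 18.2989
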